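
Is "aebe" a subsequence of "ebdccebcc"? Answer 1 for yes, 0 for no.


Check if "aebe" is a subsequence of "ebdccebcc"
Greedy scan:
  Position 0 ('e'): no match needed
  Position 1 ('b'): no match needed
  Position 2 ('d'): no match needed
  Position 3 ('c'): no match needed
  Position 4 ('c'): no match needed
  Position 5 ('e'): no match needed
  Position 6 ('b'): no match needed
  Position 7 ('c'): no match needed
  Position 8 ('c'): no match needed
Only matched 0/4 characters => not a subsequence

0


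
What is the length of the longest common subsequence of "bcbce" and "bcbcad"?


LCS of "bcbce" and "bcbcad"
DP table:
           b    c    b    c    a    d
      0    0    0    0    0    0    0
  b   0    1    1    1    1    1    1
  c   0    1    2    2    2    2    2
  b   0    1    2    3    3    3    3
  c   0    1    2    3    4    4    4
  e   0    1    2    3    4    4    4
LCS length = dp[5][6] = 4

4


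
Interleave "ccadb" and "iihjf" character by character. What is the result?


Interleaving "ccadb" and "iihjf":
  Position 0: 'c' from first, 'i' from second => "ci"
  Position 1: 'c' from first, 'i' from second => "ci"
  Position 2: 'a' from first, 'h' from second => "ah"
  Position 3: 'd' from first, 'j' from second => "dj"
  Position 4: 'b' from first, 'f' from second => "bf"
Result: ciciahdjbf

ciciahdjbf


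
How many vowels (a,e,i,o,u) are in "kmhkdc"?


Input: kmhkdc
Checking each character:
  'k' at position 0: consonant
  'm' at position 1: consonant
  'h' at position 2: consonant
  'k' at position 3: consonant
  'd' at position 4: consonant
  'c' at position 5: consonant
Total vowels: 0

0


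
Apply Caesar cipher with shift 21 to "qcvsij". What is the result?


Caesar cipher: shift "qcvsij" by 21
  'q' (pos 16) + 21 = pos 11 = 'l'
  'c' (pos 2) + 21 = pos 23 = 'x'
  'v' (pos 21) + 21 = pos 16 = 'q'
  's' (pos 18) + 21 = pos 13 = 'n'
  'i' (pos 8) + 21 = pos 3 = 'd'
  'j' (pos 9) + 21 = pos 4 = 'e'
Result: lxqnde

lxqnde


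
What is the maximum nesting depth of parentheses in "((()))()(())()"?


Input: "((()))()(())()"
Tracking depth:
  Position 0 '(': depth becomes 1
  Position 1 '(': depth becomes 2
  Position 2 '(': depth becomes 3
  Position 3 ')': depth becomes 2
  Position 4 ')': depth becomes 1
  Position 5 ')': depth becomes 0
  Position 6 '(': depth becomes 1
  Position 7 ')': depth becomes 0
  Position 8 '(': depth becomes 1
  Position 9 '(': depth becomes 2
  Position 10 ')': depth becomes 1
  Position 11 ')': depth becomes 0
  Position 12 '(': depth becomes 1
  Position 13 ')': depth becomes 0
Maximum depth reached: 3

3


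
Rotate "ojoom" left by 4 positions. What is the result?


Input: "ojoom", rotate left by 4
First 4 characters: "ojoo"
Remaining characters: "m"
Concatenate remaining + first: "m" + "ojoo" = "mojoo"

mojoo


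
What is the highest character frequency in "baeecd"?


Input: baeecd
Character counts:
  'a': 1
  'b': 1
  'c': 1
  'd': 1
  'e': 2
Maximum frequency: 2

2


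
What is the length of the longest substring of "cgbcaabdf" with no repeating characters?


Input: "cgbcaabdf"
Sliding window (track last position of each char):
  Position 0 ('c'): window [0,0] length 1 -- new best
  Position 1 ('g'): window [0,1] length 2 -- new best
  Position 2 ('b'): window [0,2] length 3 -- new best
  Position 3 ('c'): repeat (last at 0), move window start to 1
  Position 3 ('c'): window [1,3] length 3
  Position 4 ('a'): window [1,4] length 4 -- new best
  Position 5 ('a'): repeat (last at 4), move window start to 5
  Position 5 ('a'): window [5,5] length 1
  Position 6 ('b'): window [5,6] length 2
  Position 7 ('d'): window [5,7] length 3
  Position 8 ('f'): window [5,8] length 4
Longest substring with no repeats: "gbca" with length 4

4


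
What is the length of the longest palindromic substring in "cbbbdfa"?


Input: "cbbbdfa"
Checking substrings for palindromes:
  [1:4] "bbb" (len 3) => palindrome
  [1:3] "bb" (len 2) => palindrome
  [2:4] "bb" (len 2) => palindrome
Longest palindromic substring: "bbb" with length 3

3


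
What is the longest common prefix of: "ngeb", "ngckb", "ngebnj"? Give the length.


Words: ngeb, ngckb, ngebnj
  Position 0: all 'n' => match
  Position 1: all 'g' => match
  Position 2: ('e', 'c', 'e') => mismatch, stop
LCP = "ng" (length 2)

2


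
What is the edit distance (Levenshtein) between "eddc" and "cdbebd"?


Computing edit distance: "eddc" -> "cdbebd"
DP table:
           c    d    b    e    b    d
      0    1    2    3    4    5    6
  e   1    1    2    3    3    4    5
  d   2    2    1    2    3    4    4
  d   3    3    2    2    3    4    4
  c   4    3    3    3    3    4    5
Edit distance = dp[4][6] = 5

5


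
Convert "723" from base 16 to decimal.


Input: "723" in base 16
Positional expansion:
  Digit '7' (value 7) x 16^2 = 1792
  Digit '2' (value 2) x 16^1 = 32
  Digit '3' (value 3) x 16^0 = 3
Sum = 1827

1827


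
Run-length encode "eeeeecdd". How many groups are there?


Input: eeeeecdd
Scanning for consecutive runs:
  Group 1: 'e' x 5 (positions 0-4)
  Group 2: 'c' x 1 (positions 5-5)
  Group 3: 'd' x 2 (positions 6-7)
Total groups: 3

3


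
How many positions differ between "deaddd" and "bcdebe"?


Comparing "deaddd" and "bcdebe" position by position:
  Position 0: 'd' vs 'b' => DIFFER
  Position 1: 'e' vs 'c' => DIFFER
  Position 2: 'a' vs 'd' => DIFFER
  Position 3: 'd' vs 'e' => DIFFER
  Position 4: 'd' vs 'b' => DIFFER
  Position 5: 'd' vs 'e' => DIFFER
Positions that differ: 6

6


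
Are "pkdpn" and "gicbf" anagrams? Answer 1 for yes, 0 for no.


Strings: "pkdpn", "gicbf"
Sorted first:  dknpp
Sorted second: bcfgi
Differ at position 0: 'd' vs 'b' => not anagrams

0


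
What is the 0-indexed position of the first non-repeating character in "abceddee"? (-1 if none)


Input: abceddee
Character frequencies:
  'a': 1
  'b': 1
  'c': 1
  'd': 2
  'e': 3
Scanning left to right for freq == 1:
  Position 0 ('a'): unique! => answer = 0

0


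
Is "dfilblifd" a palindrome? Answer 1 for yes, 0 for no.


Input: dfilblifd
Reversed: dfilblifd
  Compare pos 0 ('d') with pos 8 ('d'): match
  Compare pos 1 ('f') with pos 7 ('f'): match
  Compare pos 2 ('i') with pos 6 ('i'): match
  Compare pos 3 ('l') with pos 5 ('l'): match
Result: palindrome

1


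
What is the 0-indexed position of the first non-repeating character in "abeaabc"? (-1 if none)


Input: abeaabc
Character frequencies:
  'a': 3
  'b': 2
  'c': 1
  'e': 1
Scanning left to right for freq == 1:
  Position 0 ('a'): freq=3, skip
  Position 1 ('b'): freq=2, skip
  Position 2 ('e'): unique! => answer = 2

2


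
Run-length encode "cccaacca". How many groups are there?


Input: cccaacca
Scanning for consecutive runs:
  Group 1: 'c' x 3 (positions 0-2)
  Group 2: 'a' x 2 (positions 3-4)
  Group 3: 'c' x 2 (positions 5-6)
  Group 4: 'a' x 1 (positions 7-7)
Total groups: 4

4


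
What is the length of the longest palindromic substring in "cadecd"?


Input: "cadecd"
Checking substrings for palindromes:
  No multi-char palindromic substrings found
Longest palindromic substring: "c" with length 1

1


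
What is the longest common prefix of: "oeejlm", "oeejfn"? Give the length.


Words: oeejlm, oeejfn
  Position 0: all 'o' => match
  Position 1: all 'e' => match
  Position 2: all 'e' => match
  Position 3: all 'j' => match
  Position 4: ('l', 'f') => mismatch, stop
LCP = "oeej" (length 4)

4


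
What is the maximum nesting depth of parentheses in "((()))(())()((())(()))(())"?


Input: "((()))(())()((())(()))(())"
Tracking depth:
  Position 0 '(': depth becomes 1
  Position 1 '(': depth becomes 2
  Position 2 '(': depth becomes 3
  Position 3 ')': depth becomes 2
  Position 4 ')': depth becomes 1
  Position 5 ')': depth becomes 0
  Position 6 '(': depth becomes 1
  Position 7 '(': depth becomes 2
  Position 8 ')': depth becomes 1
  Position 9 ')': depth becomes 0
  Position 10 '(': depth becomes 1
  Position 11 ')': depth becomes 0
  Position 12 '(': depth becomes 1
  Position 13 '(': depth becomes 2
  Position 14 '(': depth becomes 3
  Position 15 ')': depth becomes 2
  Position 16 ')': depth becomes 1
  Position 17 '(': depth becomes 2
  Position 18 '(': depth becomes 3
  Position 19 ')': depth becomes 2
  Position 20 ')': depth becomes 1
  Position 21 ')': depth becomes 0
  Position 22 '(': depth becomes 1
  Position 23 '(': depth becomes 2
  Position 24 ')': depth becomes 1
  Position 25 ')': depth becomes 0
Maximum depth reached: 3

3


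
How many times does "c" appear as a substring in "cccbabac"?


Searching for "c" in "cccbabac"
Scanning each position:
  Position 0: "c" => MATCH
  Position 1: "c" => MATCH
  Position 2: "c" => MATCH
  Position 3: "b" => no
  Position 4: "a" => no
  Position 5: "b" => no
  Position 6: "a" => no
  Position 7: "c" => MATCH
Total occurrences: 4

4


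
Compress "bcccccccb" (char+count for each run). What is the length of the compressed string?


Input: bcccccccb
Runs:
  'b' x 1 => "b1"
  'c' x 7 => "c7"
  'b' x 1 => "b1"
Compressed: "b1c7b1"
Compressed length: 6

6


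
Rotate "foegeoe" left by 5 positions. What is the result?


Input: "foegeoe", rotate left by 5
First 5 characters: "foege"
Remaining characters: "oe"
Concatenate remaining + first: "oe" + "foege" = "oefoege"

oefoege


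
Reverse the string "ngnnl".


Input: ngnnl
Reading characters right to left:
  Position 4: 'l'
  Position 3: 'n'
  Position 2: 'n'
  Position 1: 'g'
  Position 0: 'n'
Reversed: lnngn

lnngn


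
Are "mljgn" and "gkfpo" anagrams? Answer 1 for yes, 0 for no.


Strings: "mljgn", "gkfpo"
Sorted first:  gjlmn
Sorted second: fgkop
Differ at position 0: 'g' vs 'f' => not anagrams

0


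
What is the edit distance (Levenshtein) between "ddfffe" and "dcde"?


Computing edit distance: "ddfffe" -> "dcde"
DP table:
           d    c    d    e
      0    1    2    3    4
  d   1    0    1    2    3
  d   2    1    1    1    2
  f   3    2    2    2    2
  f   4    3    3    3    3
  f   5    4    4    4    4
  e   6    5    5    5    4
Edit distance = dp[6][4] = 4

4


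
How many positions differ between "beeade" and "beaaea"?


Comparing "beeade" and "beaaea" position by position:
  Position 0: 'b' vs 'b' => same
  Position 1: 'e' vs 'e' => same
  Position 2: 'e' vs 'a' => DIFFER
  Position 3: 'a' vs 'a' => same
  Position 4: 'd' vs 'e' => DIFFER
  Position 5: 'e' vs 'a' => DIFFER
Positions that differ: 3

3


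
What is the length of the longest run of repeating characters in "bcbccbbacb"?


Input: "bcbccbbacb"
Scanning for longest run:
  Position 1 ('c'): new char, reset run to 1
  Position 2 ('b'): new char, reset run to 1
  Position 3 ('c'): new char, reset run to 1
  Position 4 ('c'): continues run of 'c', length=2
  Position 5 ('b'): new char, reset run to 1
  Position 6 ('b'): continues run of 'b', length=2
  Position 7 ('a'): new char, reset run to 1
  Position 8 ('c'): new char, reset run to 1
  Position 9 ('b'): new char, reset run to 1
Longest run: 'c' with length 2

2


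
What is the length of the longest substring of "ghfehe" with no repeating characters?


Input: "ghfehe"
Sliding window (track last position of each char):
  Position 0 ('g'): window [0,0] length 1 -- new best
  Position 1 ('h'): window [0,1] length 2 -- new best
  Position 2 ('f'): window [0,2] length 3 -- new best
  Position 3 ('e'): window [0,3] length 4 -- new best
  Position 4 ('h'): repeat (last at 1), move window start to 2
  Position 4 ('h'): window [2,4] length 3
  Position 5 ('e'): repeat (last at 3), move window start to 4
  Position 5 ('e'): window [4,5] length 2
Longest substring with no repeats: "ghfe" with length 4

4


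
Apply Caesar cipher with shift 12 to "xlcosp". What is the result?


Caesar cipher: shift "xlcosp" by 12
  'x' (pos 23) + 12 = pos 9 = 'j'
  'l' (pos 11) + 12 = pos 23 = 'x'
  'c' (pos 2) + 12 = pos 14 = 'o'
  'o' (pos 14) + 12 = pos 0 = 'a'
  's' (pos 18) + 12 = pos 4 = 'e'
  'p' (pos 15) + 12 = pos 1 = 'b'
Result: jxoaeb

jxoaeb


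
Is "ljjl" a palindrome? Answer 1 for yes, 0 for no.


Input: ljjl
Reversed: ljjl
  Compare pos 0 ('l') with pos 3 ('l'): match
  Compare pos 1 ('j') with pos 2 ('j'): match
Result: palindrome

1


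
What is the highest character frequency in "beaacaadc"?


Input: beaacaadc
Character counts:
  'a': 4
  'b': 1
  'c': 2
  'd': 1
  'e': 1
Maximum frequency: 4

4


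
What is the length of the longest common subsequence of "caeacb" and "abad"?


LCS of "caeacb" and "abad"
DP table:
           a    b    a    d
      0    0    0    0    0
  c   0    0    0    0    0
  a   0    1    1    1    1
  e   0    1    1    1    1
  a   0    1    1    2    2
  c   0    1    1    2    2
  b   0    1    2    2    2
LCS length = dp[6][4] = 2

2


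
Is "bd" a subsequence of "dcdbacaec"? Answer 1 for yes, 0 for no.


Check if "bd" is a subsequence of "dcdbacaec"
Greedy scan:
  Position 0 ('d'): no match needed
  Position 1 ('c'): no match needed
  Position 2 ('d'): no match needed
  Position 3 ('b'): matches sub[0] = 'b'
  Position 4 ('a'): no match needed
  Position 5 ('c'): no match needed
  Position 6 ('a'): no match needed
  Position 7 ('e'): no match needed
  Position 8 ('c'): no match needed
Only matched 1/2 characters => not a subsequence

0


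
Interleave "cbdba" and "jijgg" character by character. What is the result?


Interleaving "cbdba" and "jijgg":
  Position 0: 'c' from first, 'j' from second => "cj"
  Position 1: 'b' from first, 'i' from second => "bi"
  Position 2: 'd' from first, 'j' from second => "dj"
  Position 3: 'b' from first, 'g' from second => "bg"
  Position 4: 'a' from first, 'g' from second => "ag"
Result: cjbidjbgag

cjbidjbgag


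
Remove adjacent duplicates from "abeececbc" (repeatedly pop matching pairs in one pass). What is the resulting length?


Input: abeececbc
Stack-based adjacent duplicate removal:
  Read 'a': push. Stack: a
  Read 'b': push. Stack: ab
  Read 'e': push. Stack: abe
  Read 'e': matches stack top 'e' => pop. Stack: ab
  Read 'c': push. Stack: abc
  Read 'e': push. Stack: abce
  Read 'c': push. Stack: abcec
  Read 'b': push. Stack: abcecb
  Read 'c': push. Stack: abcecbc
Final stack: "abcecbc" (length 7)

7


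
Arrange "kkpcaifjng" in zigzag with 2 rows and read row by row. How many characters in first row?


Zigzag "kkpcaifjng" into 2 rows:
Placing characters:
  'k' => row 0
  'k' => row 1
  'p' => row 0
  'c' => row 1
  'a' => row 0
  'i' => row 1
  'f' => row 0
  'j' => row 1
  'n' => row 0
  'g' => row 1
Rows:
  Row 0: "kpafn"
  Row 1: "kcijg"
First row length: 5

5


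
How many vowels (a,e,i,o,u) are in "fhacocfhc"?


Input: fhacocfhc
Checking each character:
  'f' at position 0: consonant
  'h' at position 1: consonant
  'a' at position 2: vowel (running total: 1)
  'c' at position 3: consonant
  'o' at position 4: vowel (running total: 2)
  'c' at position 5: consonant
  'f' at position 6: consonant
  'h' at position 7: consonant
  'c' at position 8: consonant
Total vowels: 2

2


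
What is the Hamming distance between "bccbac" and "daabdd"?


Comparing "bccbac" and "daabdd" position by position:
  Position 0: 'b' vs 'd' => differ
  Position 1: 'c' vs 'a' => differ
  Position 2: 'c' vs 'a' => differ
  Position 3: 'b' vs 'b' => same
  Position 4: 'a' vs 'd' => differ
  Position 5: 'c' vs 'd' => differ
Total differences (Hamming distance): 5

5


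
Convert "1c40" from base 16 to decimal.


Input: "1c40" in base 16
Positional expansion:
  Digit '1' (value 1) x 16^3 = 4096
  Digit 'c' (value 12) x 16^2 = 3072
  Digit '4' (value 4) x 16^1 = 64
  Digit '0' (value 0) x 16^0 = 0
Sum = 7232

7232


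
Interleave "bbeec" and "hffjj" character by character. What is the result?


Interleaving "bbeec" and "hffjj":
  Position 0: 'b' from first, 'h' from second => "bh"
  Position 1: 'b' from first, 'f' from second => "bf"
  Position 2: 'e' from first, 'f' from second => "ef"
  Position 3: 'e' from first, 'j' from second => "ej"
  Position 4: 'c' from first, 'j' from second => "cj"
Result: bhbfefejcj

bhbfefejcj


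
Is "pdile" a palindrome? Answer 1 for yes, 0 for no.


Input: pdile
Reversed: elidp
  Compare pos 0 ('p') with pos 4 ('e'): MISMATCH
  Compare pos 1 ('d') with pos 3 ('l'): MISMATCH
Result: not a palindrome

0


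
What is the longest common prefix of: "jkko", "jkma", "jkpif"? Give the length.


Words: jkko, jkma, jkpif
  Position 0: all 'j' => match
  Position 1: all 'k' => match
  Position 2: ('k', 'm', 'p') => mismatch, stop
LCP = "jk" (length 2)

2


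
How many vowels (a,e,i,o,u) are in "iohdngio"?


Input: iohdngio
Checking each character:
  'i' at position 0: vowel (running total: 1)
  'o' at position 1: vowel (running total: 2)
  'h' at position 2: consonant
  'd' at position 3: consonant
  'n' at position 4: consonant
  'g' at position 5: consonant
  'i' at position 6: vowel (running total: 3)
  'o' at position 7: vowel (running total: 4)
Total vowels: 4

4


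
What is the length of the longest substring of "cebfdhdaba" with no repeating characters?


Input: "cebfdhdaba"
Sliding window (track last position of each char):
  Position 0 ('c'): window [0,0] length 1 -- new best
  Position 1 ('e'): window [0,1] length 2 -- new best
  Position 2 ('b'): window [0,2] length 3 -- new best
  Position 3 ('f'): window [0,3] length 4 -- new best
  Position 4 ('d'): window [0,4] length 5 -- new best
  Position 5 ('h'): window [0,5] length 6 -- new best
  Position 6 ('d'): repeat (last at 4), move window start to 5
  Position 6 ('d'): window [5,6] length 2
  Position 7 ('a'): window [5,7] length 3
  Position 8 ('b'): window [5,8] length 4
  Position 9 ('a'): repeat (last at 7), move window start to 8
  Position 9 ('a'): window [8,9] length 2
Longest substring with no repeats: "cebfdh" with length 6

6


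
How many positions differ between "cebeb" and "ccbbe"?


Comparing "cebeb" and "ccbbe" position by position:
  Position 0: 'c' vs 'c' => same
  Position 1: 'e' vs 'c' => DIFFER
  Position 2: 'b' vs 'b' => same
  Position 3: 'e' vs 'b' => DIFFER
  Position 4: 'b' vs 'e' => DIFFER
Positions that differ: 3

3


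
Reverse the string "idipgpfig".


Input: idipgpfig
Reading characters right to left:
  Position 8: 'g'
  Position 7: 'i'
  Position 6: 'f'
  Position 5: 'p'
  Position 4: 'g'
  Position 3: 'p'
  Position 2: 'i'
  Position 1: 'd'
  Position 0: 'i'
Reversed: gifpgpidi

gifpgpidi


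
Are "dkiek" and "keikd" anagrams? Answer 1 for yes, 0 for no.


Strings: "dkiek", "keikd"
Sorted first:  deikk
Sorted second: deikk
Sorted forms match => anagrams

1


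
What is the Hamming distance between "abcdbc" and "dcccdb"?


Comparing "abcdbc" and "dcccdb" position by position:
  Position 0: 'a' vs 'd' => differ
  Position 1: 'b' vs 'c' => differ
  Position 2: 'c' vs 'c' => same
  Position 3: 'd' vs 'c' => differ
  Position 4: 'b' vs 'd' => differ
  Position 5: 'c' vs 'b' => differ
Total differences (Hamming distance): 5

5


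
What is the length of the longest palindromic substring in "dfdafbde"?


Input: "dfdafbde"
Checking substrings for palindromes:
  [0:3] "dfd" (len 3) => palindrome
Longest palindromic substring: "dfd" with length 3

3


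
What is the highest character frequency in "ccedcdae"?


Input: ccedcdae
Character counts:
  'a': 1
  'c': 3
  'd': 2
  'e': 2
Maximum frequency: 3

3


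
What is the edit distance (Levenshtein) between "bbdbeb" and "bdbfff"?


Computing edit distance: "bbdbeb" -> "bdbfff"
DP table:
           b    d    b    f    f    f
      0    1    2    3    4    5    6
  b   1    0    1    2    3    4    5
  b   2    1    1    1    2    3    4
  d   3    2    1    2    2    3    4
  b   4    3    2    1    2    3    4
  e   5    4    3    2    2    3    4
  b   6    5    4    3    3    3    4
Edit distance = dp[6][6] = 4

4


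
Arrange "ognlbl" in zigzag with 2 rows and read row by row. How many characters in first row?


Zigzag "ognlbl" into 2 rows:
Placing characters:
  'o' => row 0
  'g' => row 1
  'n' => row 0
  'l' => row 1
  'b' => row 0
  'l' => row 1
Rows:
  Row 0: "onb"
  Row 1: "gll"
First row length: 3

3


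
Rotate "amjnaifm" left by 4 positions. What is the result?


Input: "amjnaifm", rotate left by 4
First 4 characters: "amjn"
Remaining characters: "aifm"
Concatenate remaining + first: "aifm" + "amjn" = "aifmamjn"

aifmamjn


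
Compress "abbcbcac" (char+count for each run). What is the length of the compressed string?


Input: abbcbcac
Runs:
  'a' x 1 => "a1"
  'b' x 2 => "b2"
  'c' x 1 => "c1"
  'b' x 1 => "b1"
  'c' x 1 => "c1"
  'a' x 1 => "a1"
  'c' x 1 => "c1"
Compressed: "a1b2c1b1c1a1c1"
Compressed length: 14

14


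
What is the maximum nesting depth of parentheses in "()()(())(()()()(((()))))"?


Input: "()()(())(()()()(((()))))"
Tracking depth:
  Position 0 '(': depth becomes 1
  Position 1 ')': depth becomes 0
  Position 2 '(': depth becomes 1
  Position 3 ')': depth becomes 0
  Position 4 '(': depth becomes 1
  Position 5 '(': depth becomes 2
  Position 6 ')': depth becomes 1
  Position 7 ')': depth becomes 0
  Position 8 '(': depth becomes 1
  Position 9 '(': depth becomes 2
  Position 10 ')': depth becomes 1
  Position 11 '(': depth becomes 2
  Position 12 ')': depth becomes 1
  Position 13 '(': depth becomes 2
  Position 14 ')': depth becomes 1
  Position 15 '(': depth becomes 2
  Position 16 '(': depth becomes 3
  Position 17 '(': depth becomes 4
  Position 18 '(': depth becomes 5
  Position 19 ')': depth becomes 4
  Position 20 ')': depth becomes 3
  Position 21 ')': depth becomes 2
  Position 22 ')': depth becomes 1
  Position 23 ')': depth becomes 0
Maximum depth reached: 5

5


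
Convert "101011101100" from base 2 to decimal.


Input: "101011101100" in base 2
Positional expansion:
  Digit '1' (value 1) x 2^11 = 2048
  Digit '0' (value 0) x 2^10 = 0
  Digit '1' (value 1) x 2^9 = 512
  Digit '0' (value 0) x 2^8 = 0
  Digit '1' (value 1) x 2^7 = 128
  Digit '1' (value 1) x 2^6 = 64
  Digit '1' (value 1) x 2^5 = 32
  Digit '0' (value 0) x 2^4 = 0
  Digit '1' (value 1) x 2^3 = 8
  Digit '1' (value 1) x 2^2 = 4
  Digit '0' (value 0) x 2^1 = 0
  Digit '0' (value 0) x 2^0 = 0
Sum = 2796

2796


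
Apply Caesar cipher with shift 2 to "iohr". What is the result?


Caesar cipher: shift "iohr" by 2
  'i' (pos 8) + 2 = pos 10 = 'k'
  'o' (pos 14) + 2 = pos 16 = 'q'
  'h' (pos 7) + 2 = pos 9 = 'j'
  'r' (pos 17) + 2 = pos 19 = 't'
Result: kqjt

kqjt


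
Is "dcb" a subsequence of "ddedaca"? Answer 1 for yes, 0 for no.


Check if "dcb" is a subsequence of "ddedaca"
Greedy scan:
  Position 0 ('d'): matches sub[0] = 'd'
  Position 1 ('d'): no match needed
  Position 2 ('e'): no match needed
  Position 3 ('d'): no match needed
  Position 4 ('a'): no match needed
  Position 5 ('c'): matches sub[1] = 'c'
  Position 6 ('a'): no match needed
Only matched 2/3 characters => not a subsequence

0


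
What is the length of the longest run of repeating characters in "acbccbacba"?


Input: "acbccbacba"
Scanning for longest run:
  Position 1 ('c'): new char, reset run to 1
  Position 2 ('b'): new char, reset run to 1
  Position 3 ('c'): new char, reset run to 1
  Position 4 ('c'): continues run of 'c', length=2
  Position 5 ('b'): new char, reset run to 1
  Position 6 ('a'): new char, reset run to 1
  Position 7 ('c'): new char, reset run to 1
  Position 8 ('b'): new char, reset run to 1
  Position 9 ('a'): new char, reset run to 1
Longest run: 'c' with length 2

2


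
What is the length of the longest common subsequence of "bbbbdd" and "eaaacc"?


LCS of "bbbbdd" and "eaaacc"
DP table:
           e    a    a    a    c    c
      0    0    0    0    0    0    0
  b   0    0    0    0    0    0    0
  b   0    0    0    0    0    0    0
  b   0    0    0    0    0    0    0
  b   0    0    0    0    0    0    0
  d   0    0    0    0    0    0    0
  d   0    0    0    0    0    0    0
LCS length = dp[6][6] = 0

0


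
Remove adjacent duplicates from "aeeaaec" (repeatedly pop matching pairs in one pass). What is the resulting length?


Input: aeeaaec
Stack-based adjacent duplicate removal:
  Read 'a': push. Stack: a
  Read 'e': push. Stack: ae
  Read 'e': matches stack top 'e' => pop. Stack: a
  Read 'a': matches stack top 'a' => pop. Stack: (empty)
  Read 'a': push. Stack: a
  Read 'e': push. Stack: ae
  Read 'c': push. Stack: aec
Final stack: "aec" (length 3)

3


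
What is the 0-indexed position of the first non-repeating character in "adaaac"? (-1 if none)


Input: adaaac
Character frequencies:
  'a': 4
  'c': 1
  'd': 1
Scanning left to right for freq == 1:
  Position 0 ('a'): freq=4, skip
  Position 1 ('d'): unique! => answer = 1

1


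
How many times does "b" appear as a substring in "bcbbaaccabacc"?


Searching for "b" in "bcbbaaccabacc"
Scanning each position:
  Position 0: "b" => MATCH
  Position 1: "c" => no
  Position 2: "b" => MATCH
  Position 3: "b" => MATCH
  Position 4: "a" => no
  Position 5: "a" => no
  Position 6: "c" => no
  Position 7: "c" => no
  Position 8: "a" => no
  Position 9: "b" => MATCH
  Position 10: "a" => no
  Position 11: "c" => no
  Position 12: "c" => no
Total occurrences: 4

4


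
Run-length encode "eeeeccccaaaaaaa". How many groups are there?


Input: eeeeccccaaaaaaa
Scanning for consecutive runs:
  Group 1: 'e' x 4 (positions 0-3)
  Group 2: 'c' x 4 (positions 4-7)
  Group 3: 'a' x 7 (positions 8-14)
Total groups: 3

3


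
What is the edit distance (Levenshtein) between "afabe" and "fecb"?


Computing edit distance: "afabe" -> "fecb"
DP table:
           f    e    c    b
      0    1    2    3    4
  a   1    1    2    3    4
  f   2    1    2    3    4
  a   3    2    2    3    4
  b   4    3    3    3    3
  e   5    4    3    4    4
Edit distance = dp[5][4] = 4

4


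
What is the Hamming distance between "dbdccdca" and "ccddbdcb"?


Comparing "dbdccdca" and "ccddbdcb" position by position:
  Position 0: 'd' vs 'c' => differ
  Position 1: 'b' vs 'c' => differ
  Position 2: 'd' vs 'd' => same
  Position 3: 'c' vs 'd' => differ
  Position 4: 'c' vs 'b' => differ
  Position 5: 'd' vs 'd' => same
  Position 6: 'c' vs 'c' => same
  Position 7: 'a' vs 'b' => differ
Total differences (Hamming distance): 5

5


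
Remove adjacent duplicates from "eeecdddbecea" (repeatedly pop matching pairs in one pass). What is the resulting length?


Input: eeecdddbecea
Stack-based adjacent duplicate removal:
  Read 'e': push. Stack: e
  Read 'e': matches stack top 'e' => pop. Stack: (empty)
  Read 'e': push. Stack: e
  Read 'c': push. Stack: ec
  Read 'd': push. Stack: ecd
  Read 'd': matches stack top 'd' => pop. Stack: ec
  Read 'd': push. Stack: ecd
  Read 'b': push. Stack: ecdb
  Read 'e': push. Stack: ecdbe
  Read 'c': push. Stack: ecdbec
  Read 'e': push. Stack: ecdbece
  Read 'a': push. Stack: ecdbecea
Final stack: "ecdbecea" (length 8)

8


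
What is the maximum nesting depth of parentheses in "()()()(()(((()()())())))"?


Input: "()()()(()(((()()())())))"
Tracking depth:
  Position 0 '(': depth becomes 1
  Position 1 ')': depth becomes 0
  Position 2 '(': depth becomes 1
  Position 3 ')': depth becomes 0
  Position 4 '(': depth becomes 1
  Position 5 ')': depth becomes 0
  Position 6 '(': depth becomes 1
  Position 7 '(': depth becomes 2
  Position 8 ')': depth becomes 1
  Position 9 '(': depth becomes 2
  Position 10 '(': depth becomes 3
  Position 11 '(': depth becomes 4
  Position 12 '(': depth becomes 5
  Position 13 ')': depth becomes 4
  Position 14 '(': depth becomes 5
  Position 15 ')': depth becomes 4
  Position 16 '(': depth becomes 5
  Position 17 ')': depth becomes 4
  Position 18 ')': depth becomes 3
  Position 19 '(': depth becomes 4
  Position 20 ')': depth becomes 3
  Position 21 ')': depth becomes 2
  Position 22 ')': depth becomes 1
  Position 23 ')': depth becomes 0
Maximum depth reached: 5

5


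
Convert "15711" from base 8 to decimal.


Input: "15711" in base 8
Positional expansion:
  Digit '1' (value 1) x 8^4 = 4096
  Digit '5' (value 5) x 8^3 = 2560
  Digit '7' (value 7) x 8^2 = 448
  Digit '1' (value 1) x 8^1 = 8
  Digit '1' (value 1) x 8^0 = 1
Sum = 7113

7113


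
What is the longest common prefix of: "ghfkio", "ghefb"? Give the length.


Words: ghfkio, ghefb
  Position 0: all 'g' => match
  Position 1: all 'h' => match
  Position 2: ('f', 'e') => mismatch, stop
LCP = "gh" (length 2)

2


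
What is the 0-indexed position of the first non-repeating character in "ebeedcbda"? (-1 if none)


Input: ebeedcbda
Character frequencies:
  'a': 1
  'b': 2
  'c': 1
  'd': 2
  'e': 3
Scanning left to right for freq == 1:
  Position 0 ('e'): freq=3, skip
  Position 1 ('b'): freq=2, skip
  Position 2 ('e'): freq=3, skip
  Position 3 ('e'): freq=3, skip
  Position 4 ('d'): freq=2, skip
  Position 5 ('c'): unique! => answer = 5

5


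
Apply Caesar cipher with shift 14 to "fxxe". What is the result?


Caesar cipher: shift "fxxe" by 14
  'f' (pos 5) + 14 = pos 19 = 't'
  'x' (pos 23) + 14 = pos 11 = 'l'
  'x' (pos 23) + 14 = pos 11 = 'l'
  'e' (pos 4) + 14 = pos 18 = 's'
Result: tlls

tlls


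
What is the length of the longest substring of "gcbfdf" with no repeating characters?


Input: "gcbfdf"
Sliding window (track last position of each char):
  Position 0 ('g'): window [0,0] length 1 -- new best
  Position 1 ('c'): window [0,1] length 2 -- new best
  Position 2 ('b'): window [0,2] length 3 -- new best
  Position 3 ('f'): window [0,3] length 4 -- new best
  Position 4 ('d'): window [0,4] length 5 -- new best
  Position 5 ('f'): repeat (last at 3), move window start to 4
  Position 5 ('f'): window [4,5] length 2
Longest substring with no repeats: "gcbfd" with length 5

5


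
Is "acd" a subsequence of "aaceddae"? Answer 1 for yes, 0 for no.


Check if "acd" is a subsequence of "aaceddae"
Greedy scan:
  Position 0 ('a'): matches sub[0] = 'a'
  Position 1 ('a'): no match needed
  Position 2 ('c'): matches sub[1] = 'c'
  Position 3 ('e'): no match needed
  Position 4 ('d'): matches sub[2] = 'd'
  Position 5 ('d'): no match needed
  Position 6 ('a'): no match needed
  Position 7 ('e'): no match needed
All 3 characters matched => is a subsequence

1


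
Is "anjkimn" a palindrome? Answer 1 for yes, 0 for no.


Input: anjkimn
Reversed: nmikjna
  Compare pos 0 ('a') with pos 6 ('n'): MISMATCH
  Compare pos 1 ('n') with pos 5 ('m'): MISMATCH
  Compare pos 2 ('j') with pos 4 ('i'): MISMATCH
Result: not a palindrome

0


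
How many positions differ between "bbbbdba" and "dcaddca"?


Comparing "bbbbdba" and "dcaddca" position by position:
  Position 0: 'b' vs 'd' => DIFFER
  Position 1: 'b' vs 'c' => DIFFER
  Position 2: 'b' vs 'a' => DIFFER
  Position 3: 'b' vs 'd' => DIFFER
  Position 4: 'd' vs 'd' => same
  Position 5: 'b' vs 'c' => DIFFER
  Position 6: 'a' vs 'a' => same
Positions that differ: 5

5


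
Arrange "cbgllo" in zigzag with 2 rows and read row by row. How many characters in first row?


Zigzag "cbgllo" into 2 rows:
Placing characters:
  'c' => row 0
  'b' => row 1
  'g' => row 0
  'l' => row 1
  'l' => row 0
  'o' => row 1
Rows:
  Row 0: "cgl"
  Row 1: "blo"
First row length: 3

3


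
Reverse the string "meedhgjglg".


Input: meedhgjglg
Reading characters right to left:
  Position 9: 'g'
  Position 8: 'l'
  Position 7: 'g'
  Position 6: 'j'
  Position 5: 'g'
  Position 4: 'h'
  Position 3: 'd'
  Position 2: 'e'
  Position 1: 'e'
  Position 0: 'm'
Reversed: glgjghdeem

glgjghdeem


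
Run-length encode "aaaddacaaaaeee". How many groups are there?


Input: aaaddacaaaaeee
Scanning for consecutive runs:
  Group 1: 'a' x 3 (positions 0-2)
  Group 2: 'd' x 2 (positions 3-4)
  Group 3: 'a' x 1 (positions 5-5)
  Group 4: 'c' x 1 (positions 6-6)
  Group 5: 'a' x 4 (positions 7-10)
  Group 6: 'e' x 3 (positions 11-13)
Total groups: 6

6


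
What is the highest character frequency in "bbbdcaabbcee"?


Input: bbbdcaabbcee
Character counts:
  'a': 2
  'b': 5
  'c': 2
  'd': 1
  'e': 2
Maximum frequency: 5

5


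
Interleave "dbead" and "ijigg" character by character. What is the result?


Interleaving "dbead" and "ijigg":
  Position 0: 'd' from first, 'i' from second => "di"
  Position 1: 'b' from first, 'j' from second => "bj"
  Position 2: 'e' from first, 'i' from second => "ei"
  Position 3: 'a' from first, 'g' from second => "ag"
  Position 4: 'd' from first, 'g' from second => "dg"
Result: dibjeiagdg

dibjeiagdg


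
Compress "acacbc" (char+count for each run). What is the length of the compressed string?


Input: acacbc
Runs:
  'a' x 1 => "a1"
  'c' x 1 => "c1"
  'a' x 1 => "a1"
  'c' x 1 => "c1"
  'b' x 1 => "b1"
  'c' x 1 => "c1"
Compressed: "a1c1a1c1b1c1"
Compressed length: 12

12


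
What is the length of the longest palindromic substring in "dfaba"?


Input: "dfaba"
Checking substrings for palindromes:
  [2:5] "aba" (len 3) => palindrome
Longest palindromic substring: "aba" with length 3

3


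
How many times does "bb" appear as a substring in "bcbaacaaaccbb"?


Searching for "bb" in "bcbaacaaaccbb"
Scanning each position:
  Position 0: "bc" => no
  Position 1: "cb" => no
  Position 2: "ba" => no
  Position 3: "aa" => no
  Position 4: "ac" => no
  Position 5: "ca" => no
  Position 6: "aa" => no
  Position 7: "aa" => no
  Position 8: "ac" => no
  Position 9: "cc" => no
  Position 10: "cb" => no
  Position 11: "bb" => MATCH
Total occurrences: 1

1


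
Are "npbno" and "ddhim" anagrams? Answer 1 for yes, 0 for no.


Strings: "npbno", "ddhim"
Sorted first:  bnnop
Sorted second: ddhim
Differ at position 0: 'b' vs 'd' => not anagrams

0


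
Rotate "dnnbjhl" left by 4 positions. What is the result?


Input: "dnnbjhl", rotate left by 4
First 4 characters: "dnnb"
Remaining characters: "jhl"
Concatenate remaining + first: "jhl" + "dnnb" = "jhldnnb"

jhldnnb


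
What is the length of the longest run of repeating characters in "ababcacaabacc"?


Input: "ababcacaabacc"
Scanning for longest run:
  Position 1 ('b'): new char, reset run to 1
  Position 2 ('a'): new char, reset run to 1
  Position 3 ('b'): new char, reset run to 1
  Position 4 ('c'): new char, reset run to 1
  Position 5 ('a'): new char, reset run to 1
  Position 6 ('c'): new char, reset run to 1
  Position 7 ('a'): new char, reset run to 1
  Position 8 ('a'): continues run of 'a', length=2
  Position 9 ('b'): new char, reset run to 1
  Position 10 ('a'): new char, reset run to 1
  Position 11 ('c'): new char, reset run to 1
  Position 12 ('c'): continues run of 'c', length=2
Longest run: 'a' with length 2

2


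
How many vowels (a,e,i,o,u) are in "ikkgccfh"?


Input: ikkgccfh
Checking each character:
  'i' at position 0: vowel (running total: 1)
  'k' at position 1: consonant
  'k' at position 2: consonant
  'g' at position 3: consonant
  'c' at position 4: consonant
  'c' at position 5: consonant
  'f' at position 6: consonant
  'h' at position 7: consonant
Total vowels: 1

1


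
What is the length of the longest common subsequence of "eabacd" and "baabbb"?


LCS of "eabacd" and "baabbb"
DP table:
           b    a    a    b    b    b
      0    0    0    0    0    0    0
  e   0    0    0    0    0    0    0
  a   0    0    1    1    1    1    1
  b   0    1    1    1    2    2    2
  a   0    1    2    2    2    2    2
  c   0    1    2    2    2    2    2
  d   0    1    2    2    2    2    2
LCS length = dp[6][6] = 2

2


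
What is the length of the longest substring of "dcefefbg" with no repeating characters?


Input: "dcefefbg"
Sliding window (track last position of each char):
  Position 0 ('d'): window [0,0] length 1 -- new best
  Position 1 ('c'): window [0,1] length 2 -- new best
  Position 2 ('e'): window [0,2] length 3 -- new best
  Position 3 ('f'): window [0,3] length 4 -- new best
  Position 4 ('e'): repeat (last at 2), move window start to 3
  Position 4 ('e'): window [3,4] length 2
  Position 5 ('f'): repeat (last at 3), move window start to 4
  Position 5 ('f'): window [4,5] length 2
  Position 6 ('b'): window [4,6] length 3
  Position 7 ('g'): window [4,7] length 4
Longest substring with no repeats: "dcef" with length 4

4


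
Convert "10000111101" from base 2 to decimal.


Input: "10000111101" in base 2
Positional expansion:
  Digit '1' (value 1) x 2^10 = 1024
  Digit '0' (value 0) x 2^9 = 0
  Digit '0' (value 0) x 2^8 = 0
  Digit '0' (value 0) x 2^7 = 0
  Digit '0' (value 0) x 2^6 = 0
  Digit '1' (value 1) x 2^5 = 32
  Digit '1' (value 1) x 2^4 = 16
  Digit '1' (value 1) x 2^3 = 8
  Digit '1' (value 1) x 2^2 = 4
  Digit '0' (value 0) x 2^1 = 0
  Digit '1' (value 1) x 2^0 = 1
Sum = 1085

1085


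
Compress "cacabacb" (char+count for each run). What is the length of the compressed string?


Input: cacabacb
Runs:
  'c' x 1 => "c1"
  'a' x 1 => "a1"
  'c' x 1 => "c1"
  'a' x 1 => "a1"
  'b' x 1 => "b1"
  'a' x 1 => "a1"
  'c' x 1 => "c1"
  'b' x 1 => "b1"
Compressed: "c1a1c1a1b1a1c1b1"
Compressed length: 16

16


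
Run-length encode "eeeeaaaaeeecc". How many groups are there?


Input: eeeeaaaaeeecc
Scanning for consecutive runs:
  Group 1: 'e' x 4 (positions 0-3)
  Group 2: 'a' x 4 (positions 4-7)
  Group 3: 'e' x 3 (positions 8-10)
  Group 4: 'c' x 2 (positions 11-12)
Total groups: 4

4


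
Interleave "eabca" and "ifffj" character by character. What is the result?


Interleaving "eabca" and "ifffj":
  Position 0: 'e' from first, 'i' from second => "ei"
  Position 1: 'a' from first, 'f' from second => "af"
  Position 2: 'b' from first, 'f' from second => "bf"
  Position 3: 'c' from first, 'f' from second => "cf"
  Position 4: 'a' from first, 'j' from second => "aj"
Result: eiafbfcfaj

eiafbfcfaj


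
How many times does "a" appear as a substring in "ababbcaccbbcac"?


Searching for "a" in "ababbcaccbbcac"
Scanning each position:
  Position 0: "a" => MATCH
  Position 1: "b" => no
  Position 2: "a" => MATCH
  Position 3: "b" => no
  Position 4: "b" => no
  Position 5: "c" => no
  Position 6: "a" => MATCH
  Position 7: "c" => no
  Position 8: "c" => no
  Position 9: "b" => no
  Position 10: "b" => no
  Position 11: "c" => no
  Position 12: "a" => MATCH
  Position 13: "c" => no
Total occurrences: 4

4


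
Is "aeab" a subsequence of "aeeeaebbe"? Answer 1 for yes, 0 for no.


Check if "aeab" is a subsequence of "aeeeaebbe"
Greedy scan:
  Position 0 ('a'): matches sub[0] = 'a'
  Position 1 ('e'): matches sub[1] = 'e'
  Position 2 ('e'): no match needed
  Position 3 ('e'): no match needed
  Position 4 ('a'): matches sub[2] = 'a'
  Position 5 ('e'): no match needed
  Position 6 ('b'): matches sub[3] = 'b'
  Position 7 ('b'): no match needed
  Position 8 ('e'): no match needed
All 4 characters matched => is a subsequence

1


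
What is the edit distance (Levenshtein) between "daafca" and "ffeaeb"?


Computing edit distance: "daafca" -> "ffeaeb"
DP table:
           f    f    e    a    e    b
      0    1    2    3    4    5    6
  d   1    1    2    3    4    5    6
  a   2    2    2    3    3    4    5
  a   3    3    3    3    3    4    5
  f   4    3    3    4    4    4    5
  c   5    4    4    4    5    5    5
  a   6    5    5    5    4    5    6
Edit distance = dp[6][6] = 6

6


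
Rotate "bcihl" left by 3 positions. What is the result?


Input: "bcihl", rotate left by 3
First 3 characters: "bci"
Remaining characters: "hl"
Concatenate remaining + first: "hl" + "bci" = "hlbci"

hlbci


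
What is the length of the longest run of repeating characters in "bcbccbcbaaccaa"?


Input: "bcbccbcbaaccaa"
Scanning for longest run:
  Position 1 ('c'): new char, reset run to 1
  Position 2 ('b'): new char, reset run to 1
  Position 3 ('c'): new char, reset run to 1
  Position 4 ('c'): continues run of 'c', length=2
  Position 5 ('b'): new char, reset run to 1
  Position 6 ('c'): new char, reset run to 1
  Position 7 ('b'): new char, reset run to 1
  Position 8 ('a'): new char, reset run to 1
  Position 9 ('a'): continues run of 'a', length=2
  Position 10 ('c'): new char, reset run to 1
  Position 11 ('c'): continues run of 'c', length=2
  Position 12 ('a'): new char, reset run to 1
  Position 13 ('a'): continues run of 'a', length=2
Longest run: 'c' with length 2

2
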